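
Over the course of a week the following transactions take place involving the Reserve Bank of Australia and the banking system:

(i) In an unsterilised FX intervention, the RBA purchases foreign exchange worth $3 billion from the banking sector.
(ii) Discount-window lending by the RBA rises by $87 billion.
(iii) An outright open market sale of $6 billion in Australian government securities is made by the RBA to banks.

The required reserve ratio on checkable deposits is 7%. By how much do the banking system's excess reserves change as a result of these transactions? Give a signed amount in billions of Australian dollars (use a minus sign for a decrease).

FX purchase $3 billion: reserves +$3B, deposits 0.
Discount-window loan $87 billion: reserves +$87B, deposits 0.
OMO sale (to banks) $6 billion: reserves −$6B, deposits 0.
Totals: Δreserves = +$84B, Δdeposits = 0.
Δrequired reserves = 7% × 0 = 0.
Δexcess reserves = Δreserves − Δrequired = +$84B − (0) = +$84 billion.

+$84 billion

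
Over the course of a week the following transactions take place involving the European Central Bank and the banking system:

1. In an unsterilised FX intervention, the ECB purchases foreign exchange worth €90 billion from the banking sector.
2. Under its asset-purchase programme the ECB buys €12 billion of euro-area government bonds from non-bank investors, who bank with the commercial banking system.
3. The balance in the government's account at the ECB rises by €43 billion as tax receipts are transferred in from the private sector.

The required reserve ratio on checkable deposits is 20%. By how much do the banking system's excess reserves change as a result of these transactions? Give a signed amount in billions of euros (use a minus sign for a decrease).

FX purchase €90 billion: reserves +€90B, deposits 0.
Asset purchase (from non-banks) €12 billion: reserves +€12B, deposits +€12B.
Government account inflow €43 billion: reserves −€43B, deposits −€43B.
Totals: Δreserves = +€59B, Δdeposits = −€31B.
Δrequired reserves = 20% × −€31B = −€6.2B.
Δexcess reserves = Δreserves − Δrequired = +€59B − (−€6.2B) = +€65.2 billion.

+€65.2 billion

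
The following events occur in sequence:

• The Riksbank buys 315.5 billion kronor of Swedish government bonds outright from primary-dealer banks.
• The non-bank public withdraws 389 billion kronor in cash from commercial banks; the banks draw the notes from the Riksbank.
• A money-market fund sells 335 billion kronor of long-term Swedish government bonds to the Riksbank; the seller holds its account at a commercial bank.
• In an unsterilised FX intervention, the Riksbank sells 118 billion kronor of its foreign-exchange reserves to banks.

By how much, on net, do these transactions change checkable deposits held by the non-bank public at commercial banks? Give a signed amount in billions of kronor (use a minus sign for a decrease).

Riksbank balance sheet:
  Assets:      Securities +650.5B, Foreign assets −118B
  Liabilities: Bank reserves +143.5B, Currency in circulation +389B
Commercial banking system:
  Assets:      Reserves at CB +143.5B, Securities −315.5B, Foreign assets +118B
  Liabilities: Checkable deposits −54B
So the change in checkable deposits held by the non-bank public at commercial banks is -54 billion.

-54 billion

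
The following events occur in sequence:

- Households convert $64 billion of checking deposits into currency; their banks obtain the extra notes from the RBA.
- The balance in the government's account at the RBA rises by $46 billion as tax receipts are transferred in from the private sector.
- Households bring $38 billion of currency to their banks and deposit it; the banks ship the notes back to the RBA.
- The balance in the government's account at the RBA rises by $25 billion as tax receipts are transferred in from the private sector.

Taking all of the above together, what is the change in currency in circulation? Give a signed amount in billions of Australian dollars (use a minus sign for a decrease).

+$26 billion

Currency withdrawal $64 billion: notes leave the central bank → +$64B.
Government account inflow $46 billion: no currency enters or leaves circulation → 0.
Currency deposit $38 billion: notes return to the central bank → −$38B.
Government account inflow $25 billion: no currency enters or leaves circulation → 0.
Net: 64 + 0 − 38 + 0 = +$26 billion.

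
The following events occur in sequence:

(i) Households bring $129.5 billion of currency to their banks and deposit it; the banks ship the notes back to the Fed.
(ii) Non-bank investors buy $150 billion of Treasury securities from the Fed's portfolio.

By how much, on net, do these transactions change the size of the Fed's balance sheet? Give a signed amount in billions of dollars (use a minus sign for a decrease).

Currency deposit $129.5 billion: only the composition of liabilities changes → 0.
Asset sale (to non-banks) $150 billion: a Fed asset is shed → −$150B.
Net: 0 − 150 = -$150 billion.

-$150 billion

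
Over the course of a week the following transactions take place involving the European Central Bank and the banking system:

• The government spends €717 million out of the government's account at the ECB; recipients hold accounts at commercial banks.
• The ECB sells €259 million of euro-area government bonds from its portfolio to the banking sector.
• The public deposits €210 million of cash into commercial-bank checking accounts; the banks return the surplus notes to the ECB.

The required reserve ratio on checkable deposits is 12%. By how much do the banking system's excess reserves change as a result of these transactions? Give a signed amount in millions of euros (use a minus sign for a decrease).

+€556.76 million

Government spending €717 million: reserves +€717M, deposits +€717M.
OMO sale (to banks) €259 million: reserves −€259M, deposits 0.
Currency deposit €210 million: reserves +€210M, deposits +€210M.
Totals: Δreserves = +€668M, Δdeposits = +€927M.
Δrequired reserves = 12% × +€927M = +€111.24M.
Δexcess reserves = Δreserves − Δrequired = +€668M − (+€111.24M) = +€556.76 million.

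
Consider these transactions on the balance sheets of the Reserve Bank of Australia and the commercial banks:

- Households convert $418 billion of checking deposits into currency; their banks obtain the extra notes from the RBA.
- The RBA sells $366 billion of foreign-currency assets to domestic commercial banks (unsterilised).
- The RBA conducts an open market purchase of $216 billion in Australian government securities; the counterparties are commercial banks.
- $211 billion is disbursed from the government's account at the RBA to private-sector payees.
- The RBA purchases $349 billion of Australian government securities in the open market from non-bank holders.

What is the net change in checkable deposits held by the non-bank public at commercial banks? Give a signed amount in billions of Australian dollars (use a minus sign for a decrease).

Currency withdrawal $418 billion: non-bank counterparties' bank balances fall → −$418B.
FX sale $366 billion: the counterparty is a bank, so public deposits are unchanged → 0.
OMO purchase (from banks) $216 billion: the counterparty is a bank, so public deposits are unchanged → 0.
Government spending $211 billion: non-bank counterparties' bank balances rise → +$211B.
Asset purchase (from non-banks) $349 billion: non-bank counterparties' bank balances rise → +$349B.
Net: −418 + 0 + 0 + 211 + 349 = +$142 billion.

+$142 billion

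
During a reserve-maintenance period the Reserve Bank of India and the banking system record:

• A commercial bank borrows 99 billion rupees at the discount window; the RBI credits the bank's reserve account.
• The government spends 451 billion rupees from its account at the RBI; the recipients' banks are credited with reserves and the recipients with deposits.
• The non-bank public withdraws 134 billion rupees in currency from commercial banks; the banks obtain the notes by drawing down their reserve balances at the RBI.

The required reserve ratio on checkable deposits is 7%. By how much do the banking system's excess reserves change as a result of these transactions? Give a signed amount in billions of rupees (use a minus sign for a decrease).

+393.81 billion

Discount-window loan 99 billion rupees: reserves +99B, deposits 0.
Government spending 451 billion rupees: reserves +451B, deposits +451B.
Currency withdrawal 134 billion rupees: reserves −134B, deposits −134B.
Totals: Δreserves = +416B, Δdeposits = +317B.
Δrequired reserves = 7% × +317B = +22.19B.
Δexcess reserves = Δreserves − Δrequired = +416B − (+22.19B) = +393.81 billion.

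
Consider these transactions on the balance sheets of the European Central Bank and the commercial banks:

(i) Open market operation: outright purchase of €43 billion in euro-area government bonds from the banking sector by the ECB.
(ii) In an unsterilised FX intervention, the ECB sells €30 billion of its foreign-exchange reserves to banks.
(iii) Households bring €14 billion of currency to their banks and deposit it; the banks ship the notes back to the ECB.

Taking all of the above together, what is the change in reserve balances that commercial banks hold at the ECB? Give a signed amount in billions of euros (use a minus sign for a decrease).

+€27 billion

OMO purchase (from banks) €43 billion: the ECB pays by crediting reserve accounts → +€43B.
FX sale €30 billion: the buying banks pay out of their reserve balances → −€30B.
Currency deposit €14 billion: returned notes are swapped for reserve credit → +€14B.
Net: 43 − 30 + 14 = +€27 billion.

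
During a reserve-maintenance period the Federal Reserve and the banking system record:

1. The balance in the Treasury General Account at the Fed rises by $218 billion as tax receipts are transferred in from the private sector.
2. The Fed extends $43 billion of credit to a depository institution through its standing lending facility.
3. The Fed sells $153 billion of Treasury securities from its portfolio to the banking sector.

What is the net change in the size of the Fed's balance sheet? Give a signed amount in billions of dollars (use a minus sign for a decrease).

Government account inflow $218 billion: only the composition of liabilities changes → 0.
Discount-window loan $43 billion: a Fed asset is acquired → +$43B.
OMO sale (to banks) $153 billion: a Fed asset is shed → −$153B.
Net: 0 + 43 − 153 = -$110 billion.

-$110 billion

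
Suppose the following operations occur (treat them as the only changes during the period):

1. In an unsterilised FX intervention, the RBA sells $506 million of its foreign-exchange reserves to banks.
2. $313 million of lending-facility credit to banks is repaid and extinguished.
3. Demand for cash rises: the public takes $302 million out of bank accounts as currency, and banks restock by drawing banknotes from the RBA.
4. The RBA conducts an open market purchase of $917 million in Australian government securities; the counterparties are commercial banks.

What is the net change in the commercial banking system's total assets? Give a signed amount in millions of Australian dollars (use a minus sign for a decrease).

-$615 million

RBA balance sheet:
  Assets:      Securities +$917M, Loans to banks −$313M, Foreign assets −$506M
  Liabilities: Bank reserves −$204M, Currency in circulation +$302M
Commercial banking system:
  Assets:      Reserves at CB −$204M, Securities −$917M, Foreign assets +$506M
  Liabilities: Checkable deposits −$302M, Borrowings from CB −$313M
Change in total bank assets = -$615 million.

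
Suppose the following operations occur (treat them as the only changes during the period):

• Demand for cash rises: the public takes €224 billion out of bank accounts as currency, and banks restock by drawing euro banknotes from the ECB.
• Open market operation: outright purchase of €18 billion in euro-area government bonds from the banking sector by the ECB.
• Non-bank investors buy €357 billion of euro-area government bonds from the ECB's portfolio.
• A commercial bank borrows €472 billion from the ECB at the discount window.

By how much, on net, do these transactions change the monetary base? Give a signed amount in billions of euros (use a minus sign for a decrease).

+€133 billion

ECB balance sheet:
  Assets:      Securities −€339B, Loans to banks +€472B
  Liabilities: Bank reserves −€91B, Currency in circulation +€224B
Commercial banking system:
  Assets:      Reserves at CB −€91B, Securities −€18B
  Liabilities: Checkable deposits −€581B, Borrowings from CB +€472B
Monetary base = currency + reserves: +€224B + (−€91B) = +€133 billion.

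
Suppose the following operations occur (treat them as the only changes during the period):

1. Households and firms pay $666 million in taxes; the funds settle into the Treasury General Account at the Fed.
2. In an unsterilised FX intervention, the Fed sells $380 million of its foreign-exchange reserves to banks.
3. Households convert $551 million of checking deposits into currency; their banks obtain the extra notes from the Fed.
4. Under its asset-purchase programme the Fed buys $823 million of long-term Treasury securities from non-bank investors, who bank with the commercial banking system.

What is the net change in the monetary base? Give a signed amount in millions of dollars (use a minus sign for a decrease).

Fed balance sheet:
  Assets:      Securities +$823M, Foreign assets −$380M
  Liabilities: Bank reserves −$774M, Currency in circulation +$551M, Government deposits +$666M
Monetary base = currency + reserves: +$551M + (−$774M) = -$223 million.

-$223 million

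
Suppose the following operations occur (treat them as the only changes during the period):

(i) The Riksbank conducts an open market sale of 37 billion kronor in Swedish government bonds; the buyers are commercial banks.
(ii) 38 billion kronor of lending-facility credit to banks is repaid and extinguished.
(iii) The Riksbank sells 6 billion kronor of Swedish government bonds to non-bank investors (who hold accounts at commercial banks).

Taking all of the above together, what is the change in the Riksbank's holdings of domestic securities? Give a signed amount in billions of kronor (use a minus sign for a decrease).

-43 billion

Riksbank balance sheet:
  Assets:      Securities −43B, Loans to banks −38B
  Liabilities: Bank reserves −81B
So the change in the Riksbank's holdings of domestic securities is -43 billion.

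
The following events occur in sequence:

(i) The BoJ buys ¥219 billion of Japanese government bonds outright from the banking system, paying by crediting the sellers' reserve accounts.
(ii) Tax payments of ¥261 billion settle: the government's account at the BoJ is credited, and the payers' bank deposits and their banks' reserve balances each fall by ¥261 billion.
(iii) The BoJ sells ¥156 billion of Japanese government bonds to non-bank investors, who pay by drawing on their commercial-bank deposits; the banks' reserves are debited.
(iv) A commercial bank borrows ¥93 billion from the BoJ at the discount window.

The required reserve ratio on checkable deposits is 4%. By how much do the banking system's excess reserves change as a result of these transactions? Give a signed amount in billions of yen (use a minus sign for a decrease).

OMO purchase (from banks) ¥219 billion: reserves +¥219B, deposits 0.
Government account inflow ¥261 billion: reserves −¥261B, deposits −¥261B.
Asset sale (to non-banks) ¥156 billion: reserves −¥156B, deposits −¥156B.
Discount-window loan ¥93 billion: reserves +¥93B, deposits 0.
Totals: Δreserves = −¥105B, Δdeposits = −¥417B.
Δrequired reserves = 4% × −¥417B = −¥16.68B.
Δexcess reserves = Δreserves − Δrequired = −¥105B − (−¥16.68B) = -¥88.32 billion.

-¥88.32 billion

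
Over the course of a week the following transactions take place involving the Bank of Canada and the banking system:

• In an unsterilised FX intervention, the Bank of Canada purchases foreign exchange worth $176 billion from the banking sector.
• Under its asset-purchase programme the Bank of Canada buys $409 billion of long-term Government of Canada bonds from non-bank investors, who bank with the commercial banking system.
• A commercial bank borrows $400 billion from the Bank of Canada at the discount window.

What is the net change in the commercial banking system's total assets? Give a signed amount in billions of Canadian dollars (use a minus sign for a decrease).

Bank of Canada balance sheet:
  Assets:      Securities +$409B, Loans to banks +$400B, Foreign assets +$176B
  Liabilities: Bank reserves +$985B
Commercial banking system:
  Assets:      Reserves at CB +$985B, Foreign assets −$176B
  Liabilities: Checkable deposits +$409B, Borrowings from CB +$400B
Change in total bank assets = +$809 billion.

+$809 billion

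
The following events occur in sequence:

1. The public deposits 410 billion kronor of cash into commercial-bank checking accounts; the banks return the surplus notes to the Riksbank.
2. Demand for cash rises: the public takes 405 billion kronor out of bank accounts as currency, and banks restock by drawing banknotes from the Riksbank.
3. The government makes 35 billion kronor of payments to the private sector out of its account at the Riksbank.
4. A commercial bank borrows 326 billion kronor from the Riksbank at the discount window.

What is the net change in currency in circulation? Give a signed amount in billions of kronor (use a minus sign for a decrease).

-5 billion

Currency deposit 410 billion kronor: notes return to the central bank → −410B.
Currency withdrawal 405 billion kronor: notes leave the central bank → +405B.
Government spending 35 billion kronor: no currency enters or leaves circulation → 0.
Discount-window loan 326 billion kronor: no currency enters or leaves circulation → 0.
Net: −410 + 405 + 0 + 0 = -5 billion.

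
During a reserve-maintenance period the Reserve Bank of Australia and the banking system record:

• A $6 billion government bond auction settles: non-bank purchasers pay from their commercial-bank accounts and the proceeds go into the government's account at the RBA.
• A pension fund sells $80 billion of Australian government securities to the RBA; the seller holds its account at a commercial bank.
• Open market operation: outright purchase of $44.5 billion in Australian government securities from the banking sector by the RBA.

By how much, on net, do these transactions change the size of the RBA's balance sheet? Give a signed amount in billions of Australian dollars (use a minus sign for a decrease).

Government account inflow $6 billion: only the composition of liabilities changes → 0.
Asset purchase (from non-banks) $80 billion: an RBA asset is acquired → +$80B.
OMO purchase (from banks) $44.5 billion: an RBA asset is acquired → +$44.5B.
Net: 0 + 80 + 44.5 = +$124.5 billion.

+$124.5 billion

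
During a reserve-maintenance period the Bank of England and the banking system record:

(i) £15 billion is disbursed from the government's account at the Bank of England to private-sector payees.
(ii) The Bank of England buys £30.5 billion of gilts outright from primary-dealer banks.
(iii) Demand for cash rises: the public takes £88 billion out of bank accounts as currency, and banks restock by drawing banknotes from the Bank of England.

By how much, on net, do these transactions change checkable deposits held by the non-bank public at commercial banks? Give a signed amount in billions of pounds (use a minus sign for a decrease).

-£73 billion

Government spending £15 billion: non-bank counterparties' bank balances rise → +£15B.
OMO purchase (from banks) £30.5 billion: the counterparty is a bank, so public deposits are unchanged → 0.
Currency withdrawal £88 billion: non-bank counterparties' bank balances fall → −£88B.
Net: 15 + 0 − 88 = -£73 billion.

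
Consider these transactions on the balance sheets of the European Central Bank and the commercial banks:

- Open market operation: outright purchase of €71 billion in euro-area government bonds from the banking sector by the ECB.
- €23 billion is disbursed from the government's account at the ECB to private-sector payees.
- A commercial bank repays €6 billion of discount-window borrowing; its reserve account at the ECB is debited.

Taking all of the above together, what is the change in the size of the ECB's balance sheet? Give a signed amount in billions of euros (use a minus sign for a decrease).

+€65 billion

OMO purchase (from banks) €71 billion: an ECB asset is acquired → +€71B.
Government spending €23 billion: only the composition of liabilities changes → 0.
Discount-window repayment €6 billion: an ECB asset is shed → −€6B.
Net: 71 + 0 − 6 = +€65 billion.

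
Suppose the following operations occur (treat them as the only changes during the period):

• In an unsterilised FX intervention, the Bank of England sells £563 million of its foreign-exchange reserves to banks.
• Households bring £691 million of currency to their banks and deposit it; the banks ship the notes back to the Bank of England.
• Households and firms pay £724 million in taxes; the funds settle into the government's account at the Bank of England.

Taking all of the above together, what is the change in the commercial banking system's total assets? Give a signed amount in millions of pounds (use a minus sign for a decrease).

-£33 million

Bank of England balance sheet:
  Assets:      Foreign assets −£563M
  Liabilities: Bank reserves −£596M, Currency in circulation −£691M, Government deposits +£724M
Commercial banking system:
  Assets:      Reserves at CB −£596M, Foreign assets +£563M
  Liabilities: Checkable deposits −£33M
Change in total bank assets = -£33 million.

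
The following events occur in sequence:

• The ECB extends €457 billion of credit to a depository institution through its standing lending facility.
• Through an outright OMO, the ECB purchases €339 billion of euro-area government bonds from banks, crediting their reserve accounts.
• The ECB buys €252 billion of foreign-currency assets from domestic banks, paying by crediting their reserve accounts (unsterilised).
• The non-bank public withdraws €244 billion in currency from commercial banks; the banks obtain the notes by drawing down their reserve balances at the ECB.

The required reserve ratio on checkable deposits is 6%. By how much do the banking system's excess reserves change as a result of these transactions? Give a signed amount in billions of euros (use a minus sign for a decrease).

+€818.64 billion

Discount-window loan €457 billion: reserves +€457B, deposits 0.
OMO purchase (from banks) €339 billion: reserves +€339B, deposits 0.
FX purchase €252 billion: reserves +€252B, deposits 0.
Currency withdrawal €244 billion: reserves −€244B, deposits −€244B.
Totals: Δreserves = +€804B, Δdeposits = −€244B.
Δrequired reserves = 6% × −€244B = −€14.64B.
Δexcess reserves = Δreserves − Δrequired = +€804B − (−€14.64B) = +€818.64 billion.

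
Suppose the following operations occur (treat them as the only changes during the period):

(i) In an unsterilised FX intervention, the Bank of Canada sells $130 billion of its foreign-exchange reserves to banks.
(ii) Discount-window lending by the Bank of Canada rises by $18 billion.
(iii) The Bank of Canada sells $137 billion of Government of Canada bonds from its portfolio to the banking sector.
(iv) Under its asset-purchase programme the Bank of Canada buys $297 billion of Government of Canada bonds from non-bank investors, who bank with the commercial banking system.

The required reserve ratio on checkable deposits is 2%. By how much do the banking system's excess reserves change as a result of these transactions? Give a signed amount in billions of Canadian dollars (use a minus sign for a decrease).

FX sale $130 billion: reserves −$130B, deposits 0.
Discount-window loan $18 billion: reserves +$18B, deposits 0.
OMO sale (to banks) $137 billion: reserves −$137B, deposits 0.
Asset purchase (from non-banks) $297 billion: reserves +$297B, deposits +$297B.
Totals: Δreserves = +$48B, Δdeposits = +$297B.
Δrequired reserves = 2% × +$297B = +$5.94B.
Δexcess reserves = Δreserves − Δrequired = +$48B − (+$5.94B) = +$42.06 billion.

+$42.06 billion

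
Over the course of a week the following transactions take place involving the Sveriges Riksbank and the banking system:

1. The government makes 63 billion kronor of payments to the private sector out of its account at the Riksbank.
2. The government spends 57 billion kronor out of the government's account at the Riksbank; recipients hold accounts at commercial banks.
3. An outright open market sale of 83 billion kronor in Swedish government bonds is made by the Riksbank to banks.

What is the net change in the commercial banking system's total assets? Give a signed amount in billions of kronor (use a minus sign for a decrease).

Government spending 63 billion kronor: bank balance sheets expand → +63B.
Government spending 57 billion kronor: bank balance sheets expand → +57B.
OMO sale (to banks) 83 billion kronor: just an asset swap on bank balance sheets → 0.
Net: 63 + 57 + 0 = +120 billion.

+120 billion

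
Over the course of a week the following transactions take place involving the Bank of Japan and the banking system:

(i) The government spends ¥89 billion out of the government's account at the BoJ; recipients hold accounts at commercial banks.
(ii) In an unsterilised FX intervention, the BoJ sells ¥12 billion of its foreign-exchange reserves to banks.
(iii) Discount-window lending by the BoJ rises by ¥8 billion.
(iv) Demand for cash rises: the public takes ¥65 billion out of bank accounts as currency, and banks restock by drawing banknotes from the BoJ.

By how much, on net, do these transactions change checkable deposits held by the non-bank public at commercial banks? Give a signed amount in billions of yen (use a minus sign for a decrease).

BoJ balance sheet:
  Assets:      Loans to banks +¥8B, Foreign assets −¥12B
  Liabilities: Bank reserves +¥20B, Currency in circulation +¥65B, Government deposits −¥89B
Commercial banking system:
  Assets:      Reserves at CB +¥20B, Foreign assets +¥12B
  Liabilities: Checkable deposits +¥24B, Borrowings from CB +¥8B
So the change in checkable deposits held by the non-bank public at commercial banks is +¥24 billion.

+¥24 billion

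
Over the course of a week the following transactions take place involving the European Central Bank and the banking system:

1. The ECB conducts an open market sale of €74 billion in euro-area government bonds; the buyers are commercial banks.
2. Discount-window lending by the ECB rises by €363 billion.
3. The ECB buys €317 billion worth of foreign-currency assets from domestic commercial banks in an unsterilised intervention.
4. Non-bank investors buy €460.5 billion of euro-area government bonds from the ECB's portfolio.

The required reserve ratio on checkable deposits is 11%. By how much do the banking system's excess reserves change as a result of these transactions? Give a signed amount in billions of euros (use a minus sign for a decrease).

OMO sale (to banks) €74 billion: reserves −€74B, deposits 0.
Discount-window loan €363 billion: reserves +€363B, deposits 0.
FX purchase €317 billion: reserves +€317B, deposits 0.
Asset sale (to non-banks) €460.5 billion: reserves −€460.5B, deposits −€460.5B.
Totals: Δreserves = +€145.5B, Δdeposits = −€460.5B.
Δrequired reserves = 11% × −€460.5B = −€50.655B.
Δexcess reserves = Δreserves − Δrequired = +€145.5B − (−€50.655B) = +€196.155 billion.

+€196.155 billion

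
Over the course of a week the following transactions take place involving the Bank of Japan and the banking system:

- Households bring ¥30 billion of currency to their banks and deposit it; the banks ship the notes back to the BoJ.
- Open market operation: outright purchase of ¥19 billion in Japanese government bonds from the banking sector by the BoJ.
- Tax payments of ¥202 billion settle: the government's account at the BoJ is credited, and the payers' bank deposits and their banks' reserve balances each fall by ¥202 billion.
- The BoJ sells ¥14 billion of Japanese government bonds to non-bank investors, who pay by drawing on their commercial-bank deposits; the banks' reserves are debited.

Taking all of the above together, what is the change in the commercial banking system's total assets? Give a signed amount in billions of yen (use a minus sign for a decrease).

Currency deposit ¥30 billion: bank balance sheets expand → +¥30B.
OMO purchase (from banks) ¥19 billion: just an asset swap on bank balance sheets → 0.
Government account inflow ¥202 billion: bank balance sheets shrink → −¥202B.
Asset sale (to non-banks) ¥14 billion: bank balance sheets shrink → −¥14B.
Net: 30 + 0 − 202 − 14 = -¥186 billion.

-¥186 billion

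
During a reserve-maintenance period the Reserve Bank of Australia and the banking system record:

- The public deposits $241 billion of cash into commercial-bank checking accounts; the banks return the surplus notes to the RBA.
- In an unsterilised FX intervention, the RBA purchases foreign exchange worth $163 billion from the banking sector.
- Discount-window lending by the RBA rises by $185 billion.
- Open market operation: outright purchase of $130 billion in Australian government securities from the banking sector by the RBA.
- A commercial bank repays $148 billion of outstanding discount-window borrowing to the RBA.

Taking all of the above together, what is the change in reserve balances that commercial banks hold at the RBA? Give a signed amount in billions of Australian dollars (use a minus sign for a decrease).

+$571 billion

RBA balance sheet:
  Assets:      Securities +$130B, Loans to banks +$37B, Foreign assets +$163B
  Liabilities: Bank reserves +$571B, Currency in circulation −$241B
Commercial banking system:
  Assets:      Reserves at CB +$571B, Securities −$130B, Foreign assets −$163B
  Liabilities: Checkable deposits +$241B, Borrowings from CB +$37B
So the change in reserve balances that commercial banks hold at the RBA is +$571 billion.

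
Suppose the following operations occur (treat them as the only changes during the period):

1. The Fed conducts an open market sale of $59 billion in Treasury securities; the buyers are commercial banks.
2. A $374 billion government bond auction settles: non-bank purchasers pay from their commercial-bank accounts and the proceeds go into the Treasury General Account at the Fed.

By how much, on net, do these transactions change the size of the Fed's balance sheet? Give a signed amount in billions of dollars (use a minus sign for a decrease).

OMO sale (to banks) $59 billion: a Fed asset is shed → −$59B.
Government account inflow $374 billion: only the composition of liabilities changes → 0.
Net: −59 + 0 = -$59 billion.

-$59 billion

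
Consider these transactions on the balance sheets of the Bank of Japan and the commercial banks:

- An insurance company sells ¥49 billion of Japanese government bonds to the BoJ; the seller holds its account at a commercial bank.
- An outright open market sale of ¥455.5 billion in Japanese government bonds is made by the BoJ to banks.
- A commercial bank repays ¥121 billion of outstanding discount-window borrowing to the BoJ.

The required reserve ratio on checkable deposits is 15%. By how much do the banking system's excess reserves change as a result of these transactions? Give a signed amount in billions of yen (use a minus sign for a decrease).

Asset purchase (from non-banks) ¥49 billion: reserves +¥49B, deposits +¥49B.
OMO sale (to banks) ¥455.5 billion: reserves −¥455.5B, deposits 0.
Discount-window repayment ¥121 billion: reserves −¥121B, deposits 0.
Totals: Δreserves = −¥527.5B, Δdeposits = +¥49B.
Δrequired reserves = 15% × +¥49B = +¥7.35B.
Δexcess reserves = Δreserves − Δrequired = −¥527.5B − (+¥7.35B) = -¥534.85 billion.

-¥534.85 billion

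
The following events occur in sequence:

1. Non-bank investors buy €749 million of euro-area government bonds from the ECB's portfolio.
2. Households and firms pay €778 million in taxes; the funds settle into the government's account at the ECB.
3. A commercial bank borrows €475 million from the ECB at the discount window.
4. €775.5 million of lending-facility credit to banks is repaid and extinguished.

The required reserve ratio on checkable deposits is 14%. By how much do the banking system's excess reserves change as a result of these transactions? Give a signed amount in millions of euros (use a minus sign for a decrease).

-€1613.72 million

Asset sale (to non-banks) €749 million: reserves −€749M, deposits −€749M.
Government account inflow €778 million: reserves −€778M, deposits −€778M.
Discount-window loan €475 million: reserves +€475M, deposits 0.
Discount-window repayment €775.5 million: reserves −€775.5M, deposits 0.
Totals: Δreserves = −€1827.5M, Δdeposits = −€1527M.
Δrequired reserves = 14% × −€1527M = −€213.78M.
Δexcess reserves = Δreserves − Δrequired = −€1827.5M − (−€213.78M) = -€1613.72 million.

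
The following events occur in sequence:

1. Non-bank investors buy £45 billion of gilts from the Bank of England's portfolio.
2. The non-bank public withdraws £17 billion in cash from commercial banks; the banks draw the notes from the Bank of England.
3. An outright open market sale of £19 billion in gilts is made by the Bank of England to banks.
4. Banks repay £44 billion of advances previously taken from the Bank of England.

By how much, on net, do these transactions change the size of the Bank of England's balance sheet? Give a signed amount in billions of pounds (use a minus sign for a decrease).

Asset sale (to non-banks) £45 billion: a Bank of England asset is shed → −£45B.
Currency withdrawal £17 billion: only the composition of liabilities changes → 0.
OMO sale (to banks) £19 billion: a Bank of England asset is shed → −£19B.
Discount-window repayment £44 billion: a Bank of England asset is shed → −£44B.
Net: −45 + 0 − 19 − 44 = -£108 billion.

-£108 billion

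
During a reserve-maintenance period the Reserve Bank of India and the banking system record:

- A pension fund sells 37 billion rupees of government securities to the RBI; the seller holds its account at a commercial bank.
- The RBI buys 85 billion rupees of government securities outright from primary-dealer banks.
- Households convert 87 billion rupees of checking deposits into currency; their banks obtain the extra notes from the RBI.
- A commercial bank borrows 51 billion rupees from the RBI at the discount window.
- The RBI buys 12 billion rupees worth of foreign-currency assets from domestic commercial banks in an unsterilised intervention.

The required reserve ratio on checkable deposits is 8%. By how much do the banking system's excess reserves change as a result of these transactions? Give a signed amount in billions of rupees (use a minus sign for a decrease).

+102 billion

Asset purchase (from non-banks) 37 billion rupees: reserves +37B, deposits +37B.
OMO purchase (from banks) 85 billion rupees: reserves +85B, deposits 0.
Currency withdrawal 87 billion rupees: reserves −87B, deposits −87B.
Discount-window loan 51 billion rupees: reserves +51B, deposits 0.
FX purchase 12 billion rupees: reserves +12B, deposits 0.
Totals: Δreserves = +98B, Δdeposits = −50B.
Δrequired reserves = 8% × −50B = −4B.
Δexcess reserves = Δreserves − Δrequired = +98B − (−4B) = +102 billion.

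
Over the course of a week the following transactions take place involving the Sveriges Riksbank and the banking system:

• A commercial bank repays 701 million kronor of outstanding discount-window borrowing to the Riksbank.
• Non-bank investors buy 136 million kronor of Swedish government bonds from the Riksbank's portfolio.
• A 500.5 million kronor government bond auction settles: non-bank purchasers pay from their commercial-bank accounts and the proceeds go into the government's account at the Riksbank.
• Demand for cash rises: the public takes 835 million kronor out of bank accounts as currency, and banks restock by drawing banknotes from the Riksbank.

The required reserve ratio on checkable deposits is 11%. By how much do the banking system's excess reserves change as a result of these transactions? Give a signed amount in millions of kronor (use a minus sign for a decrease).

-2010.635 million

Discount-window repayment 701 million kronor: reserves −701M, deposits 0.
Asset sale (to non-banks) 136 million kronor: reserves −136M, deposits −136M.
Government account inflow 500.5 million kronor: reserves −500.5M, deposits −500.5M.
Currency withdrawal 835 million kronor: reserves −835M, deposits −835M.
Totals: Δreserves = −2172.5M, Δdeposits = −1471.5M.
Δrequired reserves = 11% × −1471.5M = −161.865M.
Δexcess reserves = Δreserves − Δrequired = −2172.5M − (−161.865M) = -2010.635 million.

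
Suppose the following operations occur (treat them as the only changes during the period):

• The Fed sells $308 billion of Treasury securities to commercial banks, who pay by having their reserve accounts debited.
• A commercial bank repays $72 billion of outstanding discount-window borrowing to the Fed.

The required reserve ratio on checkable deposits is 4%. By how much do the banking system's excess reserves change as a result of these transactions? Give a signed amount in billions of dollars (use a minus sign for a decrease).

OMO sale (to banks) $308 billion: reserves −$308B, deposits 0.
Discount-window repayment $72 billion: reserves −$72B, deposits 0.
Totals: Δreserves = −$380B, Δdeposits = 0.
Δrequired reserves = 4% × 0 = 0.
Δexcess reserves = Δreserves − Δrequired = −$380B − (0) = -$380 billion.

-$380 billion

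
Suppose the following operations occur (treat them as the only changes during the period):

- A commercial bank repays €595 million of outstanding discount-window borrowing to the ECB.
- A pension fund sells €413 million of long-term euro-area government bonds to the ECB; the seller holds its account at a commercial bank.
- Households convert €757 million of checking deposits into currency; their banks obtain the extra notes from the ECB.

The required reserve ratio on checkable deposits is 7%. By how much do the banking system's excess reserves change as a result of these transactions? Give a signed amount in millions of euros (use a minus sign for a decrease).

-€914.92 million

Discount-window repayment €595 million: reserves −€595M, deposits 0.
Asset purchase (from non-banks) €413 million: reserves +€413M, deposits +€413M.
Currency withdrawal €757 million: reserves −€757M, deposits −€757M.
Totals: Δreserves = −€939M, Δdeposits = −€344M.
Δrequired reserves = 7% × −€344M = −€24.08M.
Δexcess reserves = Δreserves − Δrequired = −€939M − (−€24.08M) = -€914.92 million.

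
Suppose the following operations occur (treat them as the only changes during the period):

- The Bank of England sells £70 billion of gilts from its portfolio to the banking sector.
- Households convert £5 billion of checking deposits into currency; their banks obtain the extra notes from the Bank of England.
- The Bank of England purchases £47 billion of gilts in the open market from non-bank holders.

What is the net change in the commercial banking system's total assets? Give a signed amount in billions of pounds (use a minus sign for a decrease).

OMO sale (to banks) £70 billion: just an asset swap on bank balance sheets → 0.
Currency withdrawal £5 billion: bank balance sheets shrink → −£5B.
Asset purchase (from non-banks) £47 billion: bank balance sheets expand → +£47B.
Net: 0 − 5 + 47 = +£42 billion.

+£42 billion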